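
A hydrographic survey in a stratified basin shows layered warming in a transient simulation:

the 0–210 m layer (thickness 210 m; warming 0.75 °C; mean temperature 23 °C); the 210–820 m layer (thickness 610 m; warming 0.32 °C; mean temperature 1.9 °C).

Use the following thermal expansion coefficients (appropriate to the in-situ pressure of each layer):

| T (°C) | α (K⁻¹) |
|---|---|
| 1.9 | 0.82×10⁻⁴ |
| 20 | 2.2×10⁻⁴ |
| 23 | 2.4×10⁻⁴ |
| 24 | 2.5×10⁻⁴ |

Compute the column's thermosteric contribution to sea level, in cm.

Layer 1 at 23 °C → α = 2.4×10⁻⁴ K⁻¹
Layer 2 at 1.9 °C → α = 0.82×10⁻⁴ K⁻¹
Layer 1: 0.75 × 210 × 2.4×10⁻⁴ = 0.03780 m
Layer 2: 610 × 0.82×10⁻⁴ × 0.32 = 0.0160064 m
Δh = 0.03780 + 0.0160064 = 0.0538064 m

Δh = 5.38 cm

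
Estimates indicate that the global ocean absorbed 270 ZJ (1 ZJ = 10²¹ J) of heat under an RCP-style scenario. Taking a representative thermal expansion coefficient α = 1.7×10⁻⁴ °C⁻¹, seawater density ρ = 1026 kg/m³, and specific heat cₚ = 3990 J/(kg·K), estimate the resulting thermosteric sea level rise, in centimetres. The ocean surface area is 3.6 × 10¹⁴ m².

Δh = 3.11 cm

Per unit area: Q = 270×10²¹ / (3.6×10¹⁴) = 7.5×10⁸ J/m²
Δh = αQ/(ρcₚ) = 1.7×10⁻⁴ × 7.5×10⁸ / (1026 × 3990) ≈ 0.031145 m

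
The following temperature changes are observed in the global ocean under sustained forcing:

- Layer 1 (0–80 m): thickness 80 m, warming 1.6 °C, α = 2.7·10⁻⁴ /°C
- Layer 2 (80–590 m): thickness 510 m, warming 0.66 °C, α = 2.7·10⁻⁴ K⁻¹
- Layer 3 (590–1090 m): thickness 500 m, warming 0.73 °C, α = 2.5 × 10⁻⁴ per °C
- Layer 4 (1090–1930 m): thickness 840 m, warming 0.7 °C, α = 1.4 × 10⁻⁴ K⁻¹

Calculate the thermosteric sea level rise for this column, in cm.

about 29.9 cm

Layer 1: 2.7×10⁻⁴ × 1.6 × 80 = 0.03456 m
0.66 × 510 × 2.7×10⁻⁴ = 0.090882 m
Layer 3: 0.73 × 500 × 2.5×10⁻⁴ = 0.09125 m
Layer 4: 0.7 × 1.4×10⁻⁴ × 840 = 0.08232 m
Δh = 0.03456 + 0.090882 + 0.09125 + 0.08232 = 0.299012 m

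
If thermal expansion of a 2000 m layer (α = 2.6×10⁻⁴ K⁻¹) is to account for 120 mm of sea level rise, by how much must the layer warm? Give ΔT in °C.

ΔT ≈ 0.231 °C

ΔT = Δh/(αH) = 0.12 / (2.6×10⁻⁴ × 2000) ≈ 0.2308 °C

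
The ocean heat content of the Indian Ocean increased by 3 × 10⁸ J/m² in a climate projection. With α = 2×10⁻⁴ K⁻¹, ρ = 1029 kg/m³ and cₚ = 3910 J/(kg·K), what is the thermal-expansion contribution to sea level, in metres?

Δh ≈ 0.015 m

Δh = αQ/(ρcₚ) = 2×10⁻⁴ × 3×10⁸ / (1029 × 3910) ≈ 0.014913 m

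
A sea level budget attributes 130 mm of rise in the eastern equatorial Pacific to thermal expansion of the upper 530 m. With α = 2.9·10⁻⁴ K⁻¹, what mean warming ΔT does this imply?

ΔT = Δh/(αH) = 0.13 / (2.9×10⁻⁴ × 530) ≈ 0.8458 K

0.846 K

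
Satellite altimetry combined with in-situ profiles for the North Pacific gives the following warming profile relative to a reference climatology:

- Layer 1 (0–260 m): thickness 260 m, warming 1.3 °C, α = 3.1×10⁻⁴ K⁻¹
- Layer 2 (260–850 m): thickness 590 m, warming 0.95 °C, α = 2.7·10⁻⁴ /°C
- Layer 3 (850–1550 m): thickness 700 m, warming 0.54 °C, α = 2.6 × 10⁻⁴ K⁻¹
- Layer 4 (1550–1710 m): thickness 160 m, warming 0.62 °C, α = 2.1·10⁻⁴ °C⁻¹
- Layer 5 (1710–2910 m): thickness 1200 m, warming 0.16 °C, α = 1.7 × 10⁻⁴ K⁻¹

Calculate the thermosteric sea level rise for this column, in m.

0.408 m

0–260 m: 1.3 × 260 × 3.1×10⁻⁴ = 0.10478 m
Layer 2: 590 × 0.95 × 2.7×10⁻⁴ = 0.151335 m
2.6×10⁻⁴ × 0.54 × 700 = 0.09828 m
Layer 4: 2.1×10⁻⁴ × 160 × 0.62 = 0.020832 m
1710–2910 m: 0.16 × 1.7×10⁻⁴ × 1200 = 0.03264 m
Δh = 0.10478 + 0.151335 + 0.09828 + 0.020832 + 0.03264 = 0.407867 m ≈ 0.408 m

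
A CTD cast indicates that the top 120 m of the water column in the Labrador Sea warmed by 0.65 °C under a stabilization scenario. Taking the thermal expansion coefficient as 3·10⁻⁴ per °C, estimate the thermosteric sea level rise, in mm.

23 mm

Δh = αΔT·H = 3×10⁻⁴ × 0.65 × 120 = 0.02340 m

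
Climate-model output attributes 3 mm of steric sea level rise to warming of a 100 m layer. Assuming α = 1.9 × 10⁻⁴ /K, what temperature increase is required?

ΔT = Δh/(αH) = 0.003 / (1.9×10⁻⁴ × 100) ≈ 0.1579 K

ΔT ≈ 0.158 K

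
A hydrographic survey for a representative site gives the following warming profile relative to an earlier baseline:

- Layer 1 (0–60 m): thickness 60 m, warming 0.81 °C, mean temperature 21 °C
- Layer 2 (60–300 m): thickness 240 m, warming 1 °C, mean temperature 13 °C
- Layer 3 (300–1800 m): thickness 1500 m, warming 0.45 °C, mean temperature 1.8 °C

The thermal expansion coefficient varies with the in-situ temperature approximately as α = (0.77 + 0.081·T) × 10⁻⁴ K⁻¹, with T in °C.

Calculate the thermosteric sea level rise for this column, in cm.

Layer 1: α = (0.77 + 0.081×21)×10⁻⁴ = 2.471×10⁻⁴ K⁻¹
Layer 2: α = (0.77 + 0.081×13)×10⁻⁴ = 1.823×10⁻⁴ K⁻¹
Layer 3: α = (0.77 + 0.081×1.8)×10⁻⁴ = 0.9158×10⁻⁴ K⁻¹
0–60 m: 0.81 × 60 × 2.471×10⁻⁴ = 0.01200906 m
1.823×10⁻⁴ × 1 × 240 = 0.043752 m
300–1800 m: 0.45 × 1500 × 0.9158×10⁻⁴ = 0.0618165 m
Δh = 0.01200906 + 0.043752 + 0.0618165 = 0.11757756 m ≈ 12 cm

12 cm of thermosteric rise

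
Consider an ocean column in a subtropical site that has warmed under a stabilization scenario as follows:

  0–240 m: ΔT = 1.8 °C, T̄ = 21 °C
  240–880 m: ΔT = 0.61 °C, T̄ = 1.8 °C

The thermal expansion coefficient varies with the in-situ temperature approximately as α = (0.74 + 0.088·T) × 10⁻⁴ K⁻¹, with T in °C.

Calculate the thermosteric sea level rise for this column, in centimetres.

Layer 1: α = (0.74 + 0.088×21)×10⁻⁴ = 2.588×10⁻⁴ K⁻¹
Layer 2: α = (0.74 + 0.088×1.8)×10⁻⁴ = 0.8984×10⁻⁴ K⁻¹
Layer 1: 2.588×10⁻⁴ × 1.8 × 240 = 0.1118016 m
Layer 2: 0.61 × 0.8984×10⁻⁴ × 640 = 0.035073536 m
Δh = 0.1118016 + 0.035073536 = 0.146875136 m

15 cm of thermosteric rise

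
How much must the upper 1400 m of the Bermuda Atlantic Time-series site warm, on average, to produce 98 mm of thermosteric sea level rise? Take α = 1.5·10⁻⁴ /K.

ΔT ≈ 0.467 °C

ΔT = Δh/(αH) = 0.098 / (1.5×10⁻⁴ × 1400) ≈ 0.4667 °C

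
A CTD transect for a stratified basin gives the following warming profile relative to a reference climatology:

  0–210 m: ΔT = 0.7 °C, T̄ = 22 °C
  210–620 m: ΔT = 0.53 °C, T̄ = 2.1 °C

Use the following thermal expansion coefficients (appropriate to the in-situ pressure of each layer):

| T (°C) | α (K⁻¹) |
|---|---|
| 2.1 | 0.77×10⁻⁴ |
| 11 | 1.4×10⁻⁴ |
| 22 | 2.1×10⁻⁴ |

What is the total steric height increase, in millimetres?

Δh = 47.6 mm

Layer 1 at 22 °C → α = 2.1×10⁻⁴ K⁻¹
Layer 2 at 2.1 °C → α = 0.77×10⁻⁴ K⁻¹
210 × 0.7 × 2.1×10⁻⁴ = 0.03087 m
Layer 2: 0.77×10⁻⁴ × 410 × 0.53 = 0.0167321 m
Δh = 0.03087 + 0.0167321 = 0.0476021 m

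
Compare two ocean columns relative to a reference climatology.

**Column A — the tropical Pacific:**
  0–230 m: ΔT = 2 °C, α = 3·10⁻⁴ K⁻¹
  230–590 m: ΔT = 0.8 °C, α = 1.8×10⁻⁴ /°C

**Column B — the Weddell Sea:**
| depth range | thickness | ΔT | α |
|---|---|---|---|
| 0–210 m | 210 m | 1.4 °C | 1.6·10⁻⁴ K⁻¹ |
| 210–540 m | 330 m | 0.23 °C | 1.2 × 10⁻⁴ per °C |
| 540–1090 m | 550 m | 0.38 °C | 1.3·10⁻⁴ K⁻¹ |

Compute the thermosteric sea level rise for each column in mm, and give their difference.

A Layer 1: 230 × 2 × 3×10⁻⁴ = 0.13800 m
A 360 × 0.8 × 1.8×10⁻⁴ = 0.05184 m
A total: 0.18984 m
B Layer 1: 1.4 × 210 × 1.6×10⁻⁴ = 0.04704 m
B 1.2×10⁻⁴ × 0.23 × 330 = 0.009108 m
B 540–1090 m: 0.38 × 1.3×10⁻⁴ × 550 = 0.02717 m
B total: 0.083318 m
Difference: 0.18984 − 0.083318 = 0.106522 m

Δh_A ≈ 190 mm, Δh_B ≈ 83.3 mm; difference ≈ 107 mm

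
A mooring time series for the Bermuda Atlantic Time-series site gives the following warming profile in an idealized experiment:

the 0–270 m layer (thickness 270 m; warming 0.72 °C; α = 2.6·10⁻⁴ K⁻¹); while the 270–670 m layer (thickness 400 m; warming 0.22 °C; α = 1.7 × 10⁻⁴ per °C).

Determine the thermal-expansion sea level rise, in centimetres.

about 6.55 cm

270 × 0.72 × 2.6×10⁻⁴ = 0.050544 m
270–670 m: 400 × 1.7×10⁻⁴ × 0.22 = 0.01496 m
Δh = 0.050544 + 0.01496 = 0.065504 m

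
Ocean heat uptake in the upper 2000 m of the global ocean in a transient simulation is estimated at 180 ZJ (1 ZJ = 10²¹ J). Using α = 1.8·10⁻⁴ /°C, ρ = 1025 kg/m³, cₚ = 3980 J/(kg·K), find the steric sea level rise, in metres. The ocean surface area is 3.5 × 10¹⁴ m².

Δh ≈ 0.0227 m

Per unit area: Q = 180×10²¹ / (3.5×10¹⁴) ≈ 5.143×10⁸ J/m²
Δh = αQ/(ρcₚ) = 1.8×10⁻⁴ × 5.143×10⁸ / (1025 × 3980) ≈ 0.022692 m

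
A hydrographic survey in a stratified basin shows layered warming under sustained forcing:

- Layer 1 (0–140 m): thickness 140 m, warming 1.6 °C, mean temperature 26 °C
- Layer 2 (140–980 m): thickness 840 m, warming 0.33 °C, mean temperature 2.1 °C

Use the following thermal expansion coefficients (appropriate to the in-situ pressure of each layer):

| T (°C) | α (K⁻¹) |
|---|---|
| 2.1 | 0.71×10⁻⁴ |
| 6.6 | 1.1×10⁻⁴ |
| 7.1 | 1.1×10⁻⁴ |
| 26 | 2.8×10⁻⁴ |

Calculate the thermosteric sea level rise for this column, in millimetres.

about 82.4 mm

Layer 1 at 26 °C → α = 2.8×10⁻⁴ K⁻¹
Layer 2 at 2.1 °C → α = 0.71×10⁻⁴ K⁻¹
2.8×10⁻⁴ × 1.6 × 140 = 0.06272 m
Layer 2: 840 × 0.71×10⁻⁴ × 0.33 = 0.0196812 m
Δh = 0.06272 + 0.0196812 = 0.0824012 m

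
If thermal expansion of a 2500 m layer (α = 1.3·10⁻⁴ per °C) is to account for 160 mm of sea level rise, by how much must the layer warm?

about 0.492 K

ΔT = Δh/(αH) = 0.16 / (1.3×10⁻⁴ × 2500) ≈ 0.4923 K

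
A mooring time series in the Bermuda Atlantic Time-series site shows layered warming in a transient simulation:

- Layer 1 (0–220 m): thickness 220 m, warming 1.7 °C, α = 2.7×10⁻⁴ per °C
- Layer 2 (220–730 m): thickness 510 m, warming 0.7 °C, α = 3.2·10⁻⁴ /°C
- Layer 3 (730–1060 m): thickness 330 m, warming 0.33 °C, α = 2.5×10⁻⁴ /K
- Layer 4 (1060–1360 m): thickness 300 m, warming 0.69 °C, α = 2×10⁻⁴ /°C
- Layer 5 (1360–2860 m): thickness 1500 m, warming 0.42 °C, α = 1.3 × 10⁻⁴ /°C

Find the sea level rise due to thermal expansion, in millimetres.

2.7×10⁻⁴ × 1.7 × 220 = 0.10098 m
3.2×10⁻⁴ × 510 × 0.7 = 0.11424 m
Layer 3: 0.33 × 2.5×10⁻⁴ × 330 = 0.027225 m
300 × 2×10⁻⁴ × 0.69 = 0.04140 m
0.42 × 1.3×10⁻⁴ × 1500 = 0.08190 m
Δh = 0.10098 + 0.11424 + 0.027225 + 0.04140 + 0.08190 = 0.365745 m ≈ 366 mm

Δh ≈ 366 mm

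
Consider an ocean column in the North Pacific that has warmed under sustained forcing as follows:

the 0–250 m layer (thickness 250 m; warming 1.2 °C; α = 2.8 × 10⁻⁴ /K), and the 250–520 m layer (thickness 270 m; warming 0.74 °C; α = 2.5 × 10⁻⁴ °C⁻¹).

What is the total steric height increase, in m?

0.134 m

0–250 m: 250 × 2.8×10⁻⁴ × 1.2 = 0.08400 m
2.5×10⁻⁴ × 270 × 0.74 = 0.04995 m
Δh = 0.08400 + 0.04995 = 0.13395 m ≈ 0.134 m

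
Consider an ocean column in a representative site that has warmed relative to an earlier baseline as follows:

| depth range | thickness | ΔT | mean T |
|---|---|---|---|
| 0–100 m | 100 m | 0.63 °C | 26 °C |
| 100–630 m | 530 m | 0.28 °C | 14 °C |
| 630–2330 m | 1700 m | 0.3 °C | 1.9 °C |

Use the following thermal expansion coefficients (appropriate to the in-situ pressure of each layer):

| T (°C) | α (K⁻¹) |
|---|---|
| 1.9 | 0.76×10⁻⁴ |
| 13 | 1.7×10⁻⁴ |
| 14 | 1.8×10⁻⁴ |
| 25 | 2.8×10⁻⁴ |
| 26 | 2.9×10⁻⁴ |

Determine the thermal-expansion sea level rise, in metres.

0.084 m

Layer 1 at 26 °C → α = 2.9×10⁻⁴ K⁻¹
Layer 2 at 14 °C → α = 1.8×10⁻⁴ K⁻¹
Layer 3 at 1.9 °C → α = 0.76×10⁻⁴ K⁻¹
0.63 × 2.9×10⁻⁴ × 100 = 0.01827 m
0.28 × 1.8×10⁻⁴ × 530 = 0.026712 m
Layer 3: 0.3 × 0.76×10⁻⁴ × 1700 = 0.03876 m
Δh = 0.01827 + 0.026712 + 0.03876 = 0.083742 m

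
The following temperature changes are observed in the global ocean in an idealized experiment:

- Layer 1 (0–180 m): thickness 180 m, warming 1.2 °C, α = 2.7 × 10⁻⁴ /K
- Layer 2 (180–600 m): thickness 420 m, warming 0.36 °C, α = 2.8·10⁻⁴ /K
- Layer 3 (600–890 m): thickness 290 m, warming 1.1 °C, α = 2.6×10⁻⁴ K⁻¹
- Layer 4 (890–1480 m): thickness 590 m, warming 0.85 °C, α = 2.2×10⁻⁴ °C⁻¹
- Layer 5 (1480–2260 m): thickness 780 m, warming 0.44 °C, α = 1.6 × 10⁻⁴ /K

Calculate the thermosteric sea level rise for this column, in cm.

Layer 1: 180 × 1.2 × 2.7×10⁻⁴ = 0.05832 m
180–600 m: 0.36 × 2.8×10⁻⁴ × 420 = 0.042336 m
600–890 m: 290 × 1.1 × 2.6×10⁻⁴ = 0.08294 m
590 × 2.2×10⁻⁴ × 0.85 = 0.11033 m
0.44 × 780 × 1.6×10⁻⁴ = 0.054912 m
Δh = 0.05832 + 0.042336 + 0.08294 + 0.11033 + 0.054912 = 0.348838 m ≈ 34.9 cm

34.9 cm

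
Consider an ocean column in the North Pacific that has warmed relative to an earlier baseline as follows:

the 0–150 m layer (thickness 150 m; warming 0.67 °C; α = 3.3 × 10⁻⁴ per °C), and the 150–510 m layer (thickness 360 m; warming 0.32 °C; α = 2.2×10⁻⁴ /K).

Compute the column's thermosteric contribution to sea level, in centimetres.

about 5.85 cm

Layer 1: 0.67 × 150 × 3.3×10⁻⁴ = 0.033165 m
0.32 × 2.2×10⁻⁴ × 360 = 0.025344 m
Δh = 0.033165 + 0.025344 = 0.058509 m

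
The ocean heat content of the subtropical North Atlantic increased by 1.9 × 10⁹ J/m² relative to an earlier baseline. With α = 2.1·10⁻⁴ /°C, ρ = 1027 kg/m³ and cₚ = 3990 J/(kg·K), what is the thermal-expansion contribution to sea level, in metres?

about 0.0974 m

Δh = αQ/(ρcₚ) = 2.1×10⁻⁴ × 1.9×10⁹ / (1027 × 3990) ≈ 0.097371 m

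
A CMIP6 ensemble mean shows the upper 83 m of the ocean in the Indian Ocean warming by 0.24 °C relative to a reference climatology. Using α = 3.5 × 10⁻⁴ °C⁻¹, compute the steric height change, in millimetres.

about 7.0 mm

Δh = αΔT·H = 3.5×10⁻⁴ × 0.24 × 83 = 0.006972 m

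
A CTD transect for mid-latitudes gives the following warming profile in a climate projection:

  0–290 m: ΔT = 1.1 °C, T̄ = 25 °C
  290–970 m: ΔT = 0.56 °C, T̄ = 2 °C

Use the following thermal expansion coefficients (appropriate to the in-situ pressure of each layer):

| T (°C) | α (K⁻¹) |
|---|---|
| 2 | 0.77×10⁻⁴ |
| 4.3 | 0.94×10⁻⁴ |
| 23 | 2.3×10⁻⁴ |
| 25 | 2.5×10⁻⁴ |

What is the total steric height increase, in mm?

Layer 1 at 25 °C → α = 2.5×10⁻⁴ K⁻¹
Layer 2 at 2 °C → α = 0.77×10⁻⁴ K⁻¹
2.5×10⁻⁴ × 1.1 × 290 = 0.07975 m
Layer 2: 0.77×10⁻⁴ × 680 × 0.56 = 0.0293216 m
Δh = 0.07975 + 0.0293216 = 0.1090716 m ≈ 109 mm

Δh ≈ 109 mm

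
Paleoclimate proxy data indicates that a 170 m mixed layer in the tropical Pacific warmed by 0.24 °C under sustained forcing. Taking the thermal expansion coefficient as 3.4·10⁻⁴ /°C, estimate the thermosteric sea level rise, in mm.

13.9 mm of thermosteric rise

Δh = αΔT·H = 3.4×10⁻⁴ × 0.24 × 170 = 0.013872 m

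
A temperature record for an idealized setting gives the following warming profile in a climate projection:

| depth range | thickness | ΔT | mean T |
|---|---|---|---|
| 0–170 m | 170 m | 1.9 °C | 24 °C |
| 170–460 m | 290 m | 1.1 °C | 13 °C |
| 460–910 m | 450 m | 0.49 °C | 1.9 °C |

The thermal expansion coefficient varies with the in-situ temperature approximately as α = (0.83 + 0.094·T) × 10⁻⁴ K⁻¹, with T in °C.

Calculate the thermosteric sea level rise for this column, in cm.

Layer 1: α = (0.83 + 0.094×24)×10⁻⁴ = 3.086×10⁻⁴ K⁻¹
Layer 2: α = (0.83 + 0.094×13)×10⁻⁴ = 2.052×10⁻⁴ K⁻¹
Layer 3: α = (0.83 + 0.094×1.9)×10⁻⁴ = 1.0086×10⁻⁴ K⁻¹
170 × 3.086×10⁻⁴ × 1.9 = 0.0996778 m
1.1 × 2.052×10⁻⁴ × 290 = 0.0654588 m
Layer 3: 0.49 × 1.0086×10⁻⁴ × 450 = 0.02223963 m
Δh = 0.0996778 + 0.0654588 + 0.02223963 = 0.18737623 m

18.7 cm of thermosteric rise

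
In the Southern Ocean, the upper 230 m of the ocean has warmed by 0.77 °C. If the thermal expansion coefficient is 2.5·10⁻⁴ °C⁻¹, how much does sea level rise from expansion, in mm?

Δh = αΔT·H = 2.5×10⁻⁴ × 0.77 × 230 = 0.044275 m

about 44 mm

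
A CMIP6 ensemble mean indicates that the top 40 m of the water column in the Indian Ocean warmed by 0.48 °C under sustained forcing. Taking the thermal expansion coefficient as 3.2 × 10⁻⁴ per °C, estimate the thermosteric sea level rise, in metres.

Δh = αΔT·H = 3.2×10⁻⁴ × 0.48 × 40 = 0.006144 m

0.00614 m of thermosteric rise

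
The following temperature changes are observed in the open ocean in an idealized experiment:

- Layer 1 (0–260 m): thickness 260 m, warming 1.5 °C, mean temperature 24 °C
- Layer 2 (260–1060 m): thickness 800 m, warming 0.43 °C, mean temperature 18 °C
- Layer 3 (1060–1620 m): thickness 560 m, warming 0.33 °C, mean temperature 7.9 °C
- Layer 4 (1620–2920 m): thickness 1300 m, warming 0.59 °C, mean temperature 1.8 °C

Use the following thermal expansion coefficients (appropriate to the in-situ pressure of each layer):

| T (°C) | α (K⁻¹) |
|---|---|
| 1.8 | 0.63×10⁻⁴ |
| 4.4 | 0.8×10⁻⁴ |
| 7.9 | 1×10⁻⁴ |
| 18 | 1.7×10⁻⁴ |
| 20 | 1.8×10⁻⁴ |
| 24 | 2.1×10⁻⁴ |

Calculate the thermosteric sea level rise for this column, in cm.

Layer 1 at 24 °C → α = 2.1×10⁻⁴ K⁻¹
Layer 2 at 18 °C → α = 1.7×10⁻⁴ K⁻¹
Layer 3 at 7.9 °C → α = 1×10⁻⁴ K⁻¹
Layer 4 at 1.8 °C → α = 0.63×10⁻⁴ K⁻¹
Layer 1: 260 × 1.5 × 2.1×10⁻⁴ = 0.08190 m
260–1060 m: 0.43 × 800 × 1.7×10⁻⁴ = 0.05848 m
560 × 1×10⁻⁴ × 0.33 = 0.01848 m
0.59 × 0.63×10⁻⁴ × 1300 = 0.048321 m
Δh = 0.08190 + 0.05848 + 0.01848 + 0.048321 = 0.207181 m ≈ 20.7 cm

Δh ≈ 20.7 cm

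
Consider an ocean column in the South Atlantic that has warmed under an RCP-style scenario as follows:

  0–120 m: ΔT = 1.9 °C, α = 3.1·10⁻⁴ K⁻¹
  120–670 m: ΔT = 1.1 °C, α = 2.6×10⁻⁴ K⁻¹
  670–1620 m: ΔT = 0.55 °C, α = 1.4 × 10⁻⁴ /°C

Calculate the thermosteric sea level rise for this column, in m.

3.1×10⁻⁴ × 120 × 1.9 = 0.07068 m
120–670 m: 1.1 × 550 × 2.6×10⁻⁴ = 0.15730 m
Layer 3: 1.4×10⁻⁴ × 0.55 × 950 = 0.07315 m
Δh = 0.07068 + 0.15730 + 0.07315 = 0.30113 m ≈ 0.30 m

Δh ≈ 0.30 m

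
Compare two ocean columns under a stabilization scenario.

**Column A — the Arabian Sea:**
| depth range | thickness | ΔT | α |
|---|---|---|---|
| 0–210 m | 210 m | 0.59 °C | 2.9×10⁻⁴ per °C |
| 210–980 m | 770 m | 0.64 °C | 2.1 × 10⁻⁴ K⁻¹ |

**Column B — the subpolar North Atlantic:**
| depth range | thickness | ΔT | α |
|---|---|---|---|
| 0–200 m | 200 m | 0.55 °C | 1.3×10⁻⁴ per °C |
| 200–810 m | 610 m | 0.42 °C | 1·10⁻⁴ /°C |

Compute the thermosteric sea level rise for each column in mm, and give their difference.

A Layer 1: 0.59 × 2.9×10⁻⁴ × 210 = 0.035931 m
A Layer 2: 2.1×10⁻⁴ × 770 × 0.64 = 0.103488 m
A total: 0.139419 m
B 200 × 1.3×10⁻⁴ × 0.55 = 0.01430 m
B 1×10⁻⁴ × 610 × 0.42 = 0.02562 m
B total: 0.03992 m
Difference: 0.139419 − 0.03992 = 0.099499 m

A: 140 mm; B: 40 mm; difference 99 mm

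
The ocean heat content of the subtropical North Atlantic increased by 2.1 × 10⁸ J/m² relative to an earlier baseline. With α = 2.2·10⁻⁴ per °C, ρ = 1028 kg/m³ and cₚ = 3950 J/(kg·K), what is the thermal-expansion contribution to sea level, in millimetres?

Δh = αQ/(ρcₚ) = 2.2×10⁻⁴ × 2.1×10⁸ / (1028 × 3950) ≈ 0.011378 m

Δh = 11 mm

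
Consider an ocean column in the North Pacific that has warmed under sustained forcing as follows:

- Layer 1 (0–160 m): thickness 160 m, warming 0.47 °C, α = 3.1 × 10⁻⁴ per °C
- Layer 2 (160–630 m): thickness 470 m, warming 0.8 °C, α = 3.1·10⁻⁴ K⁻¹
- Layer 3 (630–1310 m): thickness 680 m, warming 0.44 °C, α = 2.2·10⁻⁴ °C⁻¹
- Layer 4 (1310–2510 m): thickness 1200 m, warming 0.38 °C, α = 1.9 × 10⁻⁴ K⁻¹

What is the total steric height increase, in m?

0–160 m: 3.1×10⁻⁴ × 160 × 0.47 = 0.023312 m
Layer 2: 3.1×10⁻⁴ × 0.8 × 470 = 0.11656 m
630–1310 m: 680 × 2.2×10⁻⁴ × 0.44 = 0.065824 m
1200 × 1.9×10⁻⁴ × 0.38 = 0.08664 m
Δh = 0.023312 + 0.11656 + 0.065824 + 0.08664 = 0.292336 m

about 0.29 m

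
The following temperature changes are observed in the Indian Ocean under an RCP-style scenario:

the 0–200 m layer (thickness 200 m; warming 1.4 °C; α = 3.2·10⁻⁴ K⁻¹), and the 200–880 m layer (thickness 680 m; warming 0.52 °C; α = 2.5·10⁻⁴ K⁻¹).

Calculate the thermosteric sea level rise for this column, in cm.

18 cm of thermosteric rise

0–200 m: 3.2×10⁻⁴ × 200 × 1.4 = 0.08960 m
0.52 × 680 × 2.5×10⁻⁴ = 0.08840 m
Δh = 0.08960 + 0.08840 = 0.17800 m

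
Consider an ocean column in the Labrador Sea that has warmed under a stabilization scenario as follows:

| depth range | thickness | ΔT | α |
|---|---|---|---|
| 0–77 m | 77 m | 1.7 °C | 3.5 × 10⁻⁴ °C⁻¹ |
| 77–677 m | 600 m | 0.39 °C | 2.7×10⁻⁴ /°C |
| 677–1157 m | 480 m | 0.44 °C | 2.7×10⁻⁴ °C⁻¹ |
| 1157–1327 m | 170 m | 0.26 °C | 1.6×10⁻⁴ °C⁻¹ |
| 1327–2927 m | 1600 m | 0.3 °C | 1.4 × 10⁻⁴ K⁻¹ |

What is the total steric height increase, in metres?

about 0.240 m

Layer 1: 77 × 1.7 × 3.5×10⁻⁴ = 0.045815 m
77–677 m: 0.39 × 600 × 2.7×10⁻⁴ = 0.06318 m
677–1157 m: 2.7×10⁻⁴ × 480 × 0.44 = 0.057024 m
1157–1327 m: 0.26 × 170 × 1.6×10⁻⁴ = 0.007072 m
0.3 × 1.4×10⁻⁴ × 1600 = 0.06720 m
Δh = 0.045815 + 0.06318 + 0.057024 + 0.007072 + 0.06720 = 0.240291 m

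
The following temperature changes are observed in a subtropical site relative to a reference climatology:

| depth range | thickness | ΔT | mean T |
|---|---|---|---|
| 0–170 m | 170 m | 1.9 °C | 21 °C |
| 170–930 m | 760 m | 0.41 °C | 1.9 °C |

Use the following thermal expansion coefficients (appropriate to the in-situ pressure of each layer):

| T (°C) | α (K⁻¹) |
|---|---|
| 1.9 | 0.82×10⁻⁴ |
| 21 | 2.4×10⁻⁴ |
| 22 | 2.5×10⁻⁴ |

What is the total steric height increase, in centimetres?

Layer 1 at 21 °C → α = 2.4×10⁻⁴ K⁻¹
Layer 2 at 1.9 °C → α = 0.82×10⁻⁴ K⁻¹
2.4×10⁻⁴ × 1.9 × 170 = 0.07752 m
170–930 m: 0.82×10⁻⁴ × 0.41 × 760 = 0.0255512 m
Δh = 0.07752 + 0.0255512 = 0.1030712 m

10 cm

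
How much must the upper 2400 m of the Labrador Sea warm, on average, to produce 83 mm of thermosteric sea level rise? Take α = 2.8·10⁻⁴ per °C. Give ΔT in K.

about 0.124 K

ΔT = Δh/(αH) = 0.083 / (2.8×10⁻⁴ × 2400) ≈ 0.1235 K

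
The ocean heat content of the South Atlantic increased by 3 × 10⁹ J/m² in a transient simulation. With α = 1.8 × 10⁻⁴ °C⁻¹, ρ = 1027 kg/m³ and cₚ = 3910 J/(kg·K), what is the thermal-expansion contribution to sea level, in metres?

0.134 m

Δh = αQ/(ρcₚ) = 1.8×10⁻⁴ × 3×10⁹ / (1027 × 3910) ≈ 0.13448 m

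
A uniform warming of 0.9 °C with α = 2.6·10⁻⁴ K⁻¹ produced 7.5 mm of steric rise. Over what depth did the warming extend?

about 32.1 m

H = Δh/(αΔT) = 0.0075 / (2.6×10⁻⁴ × 0.9) ≈ 32.05 m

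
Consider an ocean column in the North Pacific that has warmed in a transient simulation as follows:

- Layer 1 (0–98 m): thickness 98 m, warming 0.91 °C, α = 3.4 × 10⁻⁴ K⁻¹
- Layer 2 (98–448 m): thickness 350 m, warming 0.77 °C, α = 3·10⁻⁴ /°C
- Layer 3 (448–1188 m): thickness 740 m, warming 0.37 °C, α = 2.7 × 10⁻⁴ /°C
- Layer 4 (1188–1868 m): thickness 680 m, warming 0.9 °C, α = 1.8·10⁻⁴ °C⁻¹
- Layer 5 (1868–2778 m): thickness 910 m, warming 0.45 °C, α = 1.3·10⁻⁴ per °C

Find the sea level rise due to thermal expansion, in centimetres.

Layer 1: 98 × 3.4×10⁻⁴ × 0.91 = 0.0303212 m
Layer 2: 0.77 × 350 × 3×10⁻⁴ = 0.08085 m
448–1188 m: 2.7×10⁻⁴ × 740 × 0.37 = 0.073926 m
1.8×10⁻⁴ × 0.9 × 680 = 0.11016 m
Layer 5: 0.45 × 910 × 1.3×10⁻⁴ = 0.053235 m
Δh = 0.0303212 + 0.08085 + 0.073926 + 0.11016 + 0.053235 = 0.3484922 m

Δh = 34.8 cm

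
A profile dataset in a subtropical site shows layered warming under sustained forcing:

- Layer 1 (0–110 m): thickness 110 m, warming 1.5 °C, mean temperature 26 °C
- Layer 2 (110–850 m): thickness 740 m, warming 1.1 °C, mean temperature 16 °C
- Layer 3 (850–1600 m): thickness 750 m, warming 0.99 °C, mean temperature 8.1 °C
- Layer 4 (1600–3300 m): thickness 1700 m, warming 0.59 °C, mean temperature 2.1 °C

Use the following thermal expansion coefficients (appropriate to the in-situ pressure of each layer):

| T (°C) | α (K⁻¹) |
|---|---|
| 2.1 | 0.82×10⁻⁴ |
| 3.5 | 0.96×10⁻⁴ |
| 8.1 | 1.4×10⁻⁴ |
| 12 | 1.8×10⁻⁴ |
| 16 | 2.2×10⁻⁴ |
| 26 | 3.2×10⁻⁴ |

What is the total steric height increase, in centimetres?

41.8 cm

Layer 1 at 26 °C → α = 3.2×10⁻⁴ K⁻¹
Layer 2 at 16 °C → α = 2.2×10⁻⁴ K⁻¹
Layer 3 at 8.1 °C → α = 1.4×10⁻⁴ K⁻¹
Layer 4 at 2.1 °C → α = 0.82×10⁻⁴ K⁻¹
0–110 m: 3.2×10⁻⁴ × 1.5 × 110 = 0.05280 m
Layer 2: 1.1 × 2.2×10⁻⁴ × 740 = 0.17908 m
850–1600 m: 1.4×10⁻⁴ × 750 × 0.99 = 0.10395 m
1600–3300 m: 0.82×10⁻⁴ × 1700 × 0.59 = 0.082246 m
Δh = 0.05280 + 0.17908 + 0.10395 + 0.082246 = 0.418076 m ≈ 41.8 cm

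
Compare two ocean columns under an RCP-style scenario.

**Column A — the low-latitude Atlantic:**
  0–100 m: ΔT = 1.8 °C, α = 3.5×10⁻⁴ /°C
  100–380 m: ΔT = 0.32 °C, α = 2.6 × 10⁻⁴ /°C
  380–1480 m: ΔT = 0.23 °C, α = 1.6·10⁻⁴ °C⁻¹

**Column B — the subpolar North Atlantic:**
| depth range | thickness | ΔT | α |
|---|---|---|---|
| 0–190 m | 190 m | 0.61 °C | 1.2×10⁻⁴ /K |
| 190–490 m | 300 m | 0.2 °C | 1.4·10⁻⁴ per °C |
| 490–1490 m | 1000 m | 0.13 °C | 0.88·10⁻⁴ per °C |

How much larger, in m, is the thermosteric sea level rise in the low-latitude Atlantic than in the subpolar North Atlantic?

A Layer 1: 1.8 × 100 × 3.5×10⁻⁴ = 0.06300 m
A 100–380 m: 2.6×10⁻⁴ × 0.32 × 280 = 0.023296 m
A 1100 × 1.6×10⁻⁴ × 0.23 = 0.04048 m
A total: 0.126776 m
B 1.2×10⁻⁴ × 190 × 0.61 = 0.013908 m
B Layer 2: 300 × 1.4×10⁻⁴ × 0.2 = 0.00840 m
B 490–1490 m: 1000 × 0.13 × 0.88×10⁻⁴ = 0.01144 m
B total: 0.033748 m
Difference: 0.126776 − 0.033748 = 0.093028 m

0.0930 m larger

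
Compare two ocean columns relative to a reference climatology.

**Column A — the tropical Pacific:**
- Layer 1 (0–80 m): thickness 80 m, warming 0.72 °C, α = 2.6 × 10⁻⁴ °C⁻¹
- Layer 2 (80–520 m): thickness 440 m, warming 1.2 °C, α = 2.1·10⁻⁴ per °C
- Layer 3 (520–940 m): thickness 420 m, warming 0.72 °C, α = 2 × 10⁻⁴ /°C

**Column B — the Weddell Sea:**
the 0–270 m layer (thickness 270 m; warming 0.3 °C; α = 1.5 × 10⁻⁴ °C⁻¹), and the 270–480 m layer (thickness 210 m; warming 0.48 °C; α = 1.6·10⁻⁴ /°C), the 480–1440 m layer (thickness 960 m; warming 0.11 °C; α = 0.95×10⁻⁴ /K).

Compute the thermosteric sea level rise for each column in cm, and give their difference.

Δh_A ≈ 19 cm, Δh_B ≈ 3.8 cm; difference ≈ 15 cm

A 0–80 m: 0.72 × 80 × 2.6×10⁻⁴ = 0.014976 m
A 1.2 × 2.1×10⁻⁴ × 440 = 0.11088 m
A 520–940 m: 0.72 × 2×10⁻⁴ × 420 = 0.06048 m
A total: 0.186336 m
B 0–270 m: 1.5×10⁻⁴ × 0.3 × 270 = 0.01215 m
B 270–480 m: 210 × 1.6×10⁻⁴ × 0.48 = 0.016128 m
B Layer 3: 0.11 × 960 × 0.95×10⁻⁴ = 0.010032 m
B total: 0.03831 m
Difference: 0.186336 − 0.03831 = 0.148026 m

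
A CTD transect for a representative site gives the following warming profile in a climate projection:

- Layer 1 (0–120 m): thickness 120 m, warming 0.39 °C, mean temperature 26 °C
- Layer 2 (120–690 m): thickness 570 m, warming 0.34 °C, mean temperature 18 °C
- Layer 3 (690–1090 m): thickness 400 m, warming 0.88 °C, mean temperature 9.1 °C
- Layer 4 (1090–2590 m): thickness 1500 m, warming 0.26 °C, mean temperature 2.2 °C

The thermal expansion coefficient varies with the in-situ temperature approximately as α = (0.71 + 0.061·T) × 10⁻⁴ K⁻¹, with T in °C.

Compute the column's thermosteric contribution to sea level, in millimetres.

Layer 1: α = (0.71 + 0.061×26)×10⁻⁴ = 2.296×10⁻⁴ K⁻¹
Layer 2: α = (0.71 + 0.061×18)×10⁻⁴ = 1.808×10⁻⁴ K⁻¹
Layer 3: α = (0.71 + 0.061×9.1)×10⁻⁴ = 1.2651×10⁻⁴ K⁻¹
Layer 4: α = (0.71 + 0.061×2.2)×10⁻⁴ = 0.8442×10⁻⁴ K⁻¹
Layer 1: 0.39 × 2.296×10⁻⁴ × 120 = 0.01074528 m
Layer 2: 570 × 0.34 × 1.808×10⁻⁴ = 0.03503904 m
Layer 3: 0.88 × 400 × 1.2651×10⁻⁴ = 0.04453152 m
1090–2590 m: 0.8442×10⁻⁴ × 0.26 × 1500 = 0.0329238 m
Δh = 0.01074528 + 0.03503904 + 0.04453152 + 0.0329238 = 0.12323964 m ≈ 123 mm

123 mm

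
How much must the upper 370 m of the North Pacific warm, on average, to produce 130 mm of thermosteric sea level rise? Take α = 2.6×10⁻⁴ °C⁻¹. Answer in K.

about 1.35 K

ΔT = Δh/(αH) = 0.13 / (2.6×10⁻⁴ × 370) ≈ 1.351 K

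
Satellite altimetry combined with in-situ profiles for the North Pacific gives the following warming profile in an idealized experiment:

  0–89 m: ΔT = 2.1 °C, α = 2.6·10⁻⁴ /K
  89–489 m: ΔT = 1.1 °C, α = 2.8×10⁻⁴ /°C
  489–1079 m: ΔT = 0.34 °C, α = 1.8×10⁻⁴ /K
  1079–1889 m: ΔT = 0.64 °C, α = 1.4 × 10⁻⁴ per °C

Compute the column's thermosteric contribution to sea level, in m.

0.28 m of thermosteric rise

Layer 1: 2.6×10⁻⁴ × 2.1 × 89 = 0.048594 m
Layer 2: 400 × 2.8×10⁻⁴ × 1.1 = 0.12320 m
1.8×10⁻⁴ × 0.34 × 590 = 0.036108 m
0.64 × 1.4×10⁻⁴ × 810 = 0.072576 m
Δh = 0.048594 + 0.12320 + 0.036108 + 0.072576 = 0.280478 m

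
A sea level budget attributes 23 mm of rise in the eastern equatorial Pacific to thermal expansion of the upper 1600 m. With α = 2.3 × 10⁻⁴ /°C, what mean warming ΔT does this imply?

ΔT ≈ 0.063 K

ΔT = Δh/(αH) = 0.023 / (2.3×10⁻⁴ × 1600) = 0.06250 K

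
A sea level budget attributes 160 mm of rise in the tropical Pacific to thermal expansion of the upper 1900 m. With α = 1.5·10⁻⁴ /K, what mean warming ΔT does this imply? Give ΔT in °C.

0.561 °C

ΔT = Δh/(αH) = 0.16 / (1.5×10⁻⁴ × 1900) ≈ 0.5614 °C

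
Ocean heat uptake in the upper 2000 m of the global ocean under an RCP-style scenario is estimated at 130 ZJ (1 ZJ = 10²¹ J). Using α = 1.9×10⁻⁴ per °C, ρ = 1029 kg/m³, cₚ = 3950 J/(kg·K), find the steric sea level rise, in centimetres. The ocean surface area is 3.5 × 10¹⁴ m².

Per unit area: Q = 130×10²¹ / (3.5×10¹⁴) ≈ 3.714×10⁸ J/m²
Δh = αQ/(ρcₚ) = 1.9×10⁻⁴ × 3.714×10⁸ / (1029 × 3950) ≈ 0.017361 m

Δh ≈ 1.74 cm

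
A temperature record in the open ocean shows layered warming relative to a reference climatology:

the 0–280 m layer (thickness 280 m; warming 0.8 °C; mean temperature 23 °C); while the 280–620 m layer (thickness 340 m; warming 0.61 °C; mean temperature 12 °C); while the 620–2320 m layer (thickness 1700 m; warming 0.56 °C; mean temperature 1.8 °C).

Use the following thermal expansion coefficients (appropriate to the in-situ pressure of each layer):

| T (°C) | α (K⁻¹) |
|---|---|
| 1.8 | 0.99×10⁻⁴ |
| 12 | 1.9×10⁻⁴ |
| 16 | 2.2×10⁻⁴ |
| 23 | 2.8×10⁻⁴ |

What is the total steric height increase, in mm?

196 mm of thermosteric rise

Layer 1 at 23 °C → α = 2.8×10⁻⁴ K⁻¹
Layer 2 at 12 °C → α = 1.9×10⁻⁴ K⁻¹
Layer 3 at 1.8 °C → α = 0.99×10⁻⁴ K⁻¹
0–280 m: 0.8 × 2.8×10⁻⁴ × 280 = 0.06272 m
280–620 m: 340 × 0.61 × 1.9×10⁻⁴ = 0.039406 m
Layer 3: 0.99×10⁻⁴ × 1700 × 0.56 = 0.094248 m
Δh = 0.06272 + 0.039406 + 0.094248 = 0.196374 m ≈ 196 mm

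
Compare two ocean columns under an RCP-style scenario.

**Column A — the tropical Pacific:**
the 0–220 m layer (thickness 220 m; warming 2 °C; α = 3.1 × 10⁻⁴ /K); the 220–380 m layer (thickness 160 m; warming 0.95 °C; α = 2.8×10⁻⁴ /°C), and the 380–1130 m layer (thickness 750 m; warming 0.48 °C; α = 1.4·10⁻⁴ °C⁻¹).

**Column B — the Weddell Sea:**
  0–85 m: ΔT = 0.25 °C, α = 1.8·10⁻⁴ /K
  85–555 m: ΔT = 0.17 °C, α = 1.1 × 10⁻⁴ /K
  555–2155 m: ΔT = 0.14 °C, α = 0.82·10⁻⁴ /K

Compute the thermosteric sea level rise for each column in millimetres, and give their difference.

A: 229 mm; B: 31.0 mm; difference 198 mm

A 3.1×10⁻⁴ × 220 × 2 = 0.13640 m
A 220–380 m: 2.8×10⁻⁴ × 160 × 0.95 = 0.04256 m
A Layer 3: 1.4×10⁻⁴ × 750 × 0.48 = 0.05040 m
A total: 0.22936 m
B 85 × 0.25 × 1.8×10⁻⁴ = 0.003825 m
B 85–555 m: 1.1×10⁻⁴ × 0.17 × 470 = 0.008789 m
B 555–2155 m: 0.82×10⁻⁴ × 0.14 × 1600 = 0.018368 m
B total: 0.030982 m
Difference: 0.22936 − 0.030982 = 0.198378 m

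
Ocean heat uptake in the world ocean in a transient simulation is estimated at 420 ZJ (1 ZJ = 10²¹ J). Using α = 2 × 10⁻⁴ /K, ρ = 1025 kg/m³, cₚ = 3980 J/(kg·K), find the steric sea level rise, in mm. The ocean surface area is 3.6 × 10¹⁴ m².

about 57.2 mm

Per unit area: Q = 420×10²¹ / (3.6×10¹⁴) ≈ 1.167×10⁹ J/m²
Δh = αQ/(ρcₚ) = 2×10⁻⁴ × 1.167×10⁹ / (1025 × 3980) ≈ 0.057213 m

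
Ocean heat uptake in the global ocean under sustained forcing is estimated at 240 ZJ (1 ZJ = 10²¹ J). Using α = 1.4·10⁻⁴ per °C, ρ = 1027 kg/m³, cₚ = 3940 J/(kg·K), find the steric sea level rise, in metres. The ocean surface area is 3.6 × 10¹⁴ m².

Per unit area: Q = 240×10²¹ / (3.6×10¹⁴) ≈ 6.667×10⁸ J/m²
Δh = αQ/(ρcₚ) = 1.4×10⁻⁴ × 6.667×10⁸ / (1027 × 3940) ≈ 0.023067 m

0.023 m of thermosteric rise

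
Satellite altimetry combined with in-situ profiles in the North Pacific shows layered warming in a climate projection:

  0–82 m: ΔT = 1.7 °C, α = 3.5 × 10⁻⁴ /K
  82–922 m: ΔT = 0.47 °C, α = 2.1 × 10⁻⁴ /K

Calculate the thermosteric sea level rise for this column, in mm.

132 mm

1.7 × 82 × 3.5×10⁻⁴ = 0.04879 m
Layer 2: 840 × 0.47 × 2.1×10⁻⁴ = 0.082908 m
Δh = 0.04879 + 0.082908 = 0.131698 m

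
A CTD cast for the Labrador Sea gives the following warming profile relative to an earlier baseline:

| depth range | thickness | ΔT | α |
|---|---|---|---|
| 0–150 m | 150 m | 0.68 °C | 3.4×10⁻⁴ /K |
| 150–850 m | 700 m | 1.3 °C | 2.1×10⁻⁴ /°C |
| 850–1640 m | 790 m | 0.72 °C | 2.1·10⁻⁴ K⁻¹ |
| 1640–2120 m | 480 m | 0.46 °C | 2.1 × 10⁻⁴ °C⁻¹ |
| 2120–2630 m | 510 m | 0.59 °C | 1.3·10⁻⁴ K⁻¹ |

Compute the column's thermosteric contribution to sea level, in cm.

43.1 cm

Layer 1: 150 × 3.4×10⁻⁴ × 0.68 = 0.03468 m
Layer 2: 1.3 × 700 × 2.1×10⁻⁴ = 0.19110 m
Layer 3: 0.72 × 2.1×10⁻⁴ × 790 = 0.119448 m
480 × 0.46 × 2.1×10⁻⁴ = 0.046368 m
Layer 5: 1.3×10⁻⁴ × 0.59 × 510 = 0.039117 m
Δh = 0.03468 + 0.19110 + 0.119448 + 0.046368 + 0.039117 = 0.430713 m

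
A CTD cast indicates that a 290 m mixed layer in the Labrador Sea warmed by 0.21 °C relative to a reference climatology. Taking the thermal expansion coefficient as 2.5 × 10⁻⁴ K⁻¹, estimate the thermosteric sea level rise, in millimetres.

Δh = αΔT·H = 2.5×10⁻⁴ × 0.21 × 290 = 0.015225 m

Δh = 15.2 mm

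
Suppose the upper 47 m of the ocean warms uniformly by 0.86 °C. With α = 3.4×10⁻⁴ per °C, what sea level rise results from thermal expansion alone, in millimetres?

13.7 mm

Δh = αΔT·H = 3.4×10⁻⁴ × 0.86 × 47 = 0.0137428 m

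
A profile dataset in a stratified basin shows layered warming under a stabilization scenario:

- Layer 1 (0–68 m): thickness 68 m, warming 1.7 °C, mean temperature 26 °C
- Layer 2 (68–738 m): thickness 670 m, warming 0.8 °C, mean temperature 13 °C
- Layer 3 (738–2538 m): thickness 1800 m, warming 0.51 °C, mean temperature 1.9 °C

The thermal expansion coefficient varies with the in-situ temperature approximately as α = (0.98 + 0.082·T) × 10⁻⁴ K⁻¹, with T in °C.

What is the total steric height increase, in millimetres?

Δh = 250 mm

Layer 1: α = (0.98 + 0.082×26)×10⁻⁴ = 3.112×10⁻⁴ K⁻¹
Layer 2: α = (0.98 + 0.082×13)×10⁻⁴ = 2.046×10⁻⁴ K⁻¹
Layer 3: α = (0.98 + 0.082×1.9)×10⁻⁴ = 1.1358×10⁻⁴ K⁻¹
3.112×10⁻⁴ × 68 × 1.7 = 0.03597472 m
68–738 m: 670 × 2.046×10⁻⁴ × 0.8 = 0.1096656 m
738–2538 m: 1.1358×10⁻⁴ × 0.51 × 1800 = 0.10426644 m
Δh = 0.03597472 + 0.1096656 + 0.10426644 = 0.24990676 m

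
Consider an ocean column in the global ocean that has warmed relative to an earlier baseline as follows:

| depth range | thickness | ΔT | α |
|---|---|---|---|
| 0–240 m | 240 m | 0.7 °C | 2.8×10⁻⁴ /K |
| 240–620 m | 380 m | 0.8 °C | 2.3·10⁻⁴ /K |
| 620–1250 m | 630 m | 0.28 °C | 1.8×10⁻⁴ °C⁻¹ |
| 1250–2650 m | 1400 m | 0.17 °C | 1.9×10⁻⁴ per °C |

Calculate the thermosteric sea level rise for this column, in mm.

Δh = 194 mm

Layer 1: 240 × 2.8×10⁻⁴ × 0.7 = 0.04704 m
240–620 m: 0.8 × 380 × 2.3×10⁻⁴ = 0.06992 m
620–1250 m: 1.8×10⁻⁴ × 630 × 0.28 = 0.031752 m
1250–2650 m: 1400 × 0.17 × 1.9×10⁻⁴ = 0.04522 m
Δh = 0.04704 + 0.06992 + 0.031752 + 0.04522 = 0.193932 m ≈ 194 mm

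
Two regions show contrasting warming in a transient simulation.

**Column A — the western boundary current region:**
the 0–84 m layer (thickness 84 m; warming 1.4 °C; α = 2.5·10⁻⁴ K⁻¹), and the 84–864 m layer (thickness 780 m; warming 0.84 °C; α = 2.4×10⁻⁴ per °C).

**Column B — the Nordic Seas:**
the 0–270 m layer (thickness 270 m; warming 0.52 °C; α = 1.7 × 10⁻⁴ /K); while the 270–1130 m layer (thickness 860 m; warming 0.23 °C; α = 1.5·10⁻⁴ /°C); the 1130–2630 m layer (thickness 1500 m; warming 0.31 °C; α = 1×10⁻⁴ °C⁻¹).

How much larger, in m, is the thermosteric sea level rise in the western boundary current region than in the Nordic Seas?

0.0866 m larger

A 1.4 × 2.5×10⁻⁴ × 84 = 0.02940 m
A 2.4×10⁻⁴ × 0.84 × 780 = 0.157248 m
A total: 0.186648 m
B 0.52 × 1.7×10⁻⁴ × 270 = 0.023868 m
B Layer 2: 0.23 × 1.5×10⁻⁴ × 860 = 0.02967 m
B 1130–2630 m: 1×10⁻⁴ × 1500 × 0.31 = 0.04650 m
B total: 0.100038 m
Difference: 0.186648 − 0.100038 = 0.08661 m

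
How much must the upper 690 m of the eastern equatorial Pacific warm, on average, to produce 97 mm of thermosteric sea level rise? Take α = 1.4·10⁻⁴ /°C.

1.0 °C

ΔT = Δh/(αH) = 0.097 / (1.4×10⁻⁴ × 690) ≈ 1.004 °C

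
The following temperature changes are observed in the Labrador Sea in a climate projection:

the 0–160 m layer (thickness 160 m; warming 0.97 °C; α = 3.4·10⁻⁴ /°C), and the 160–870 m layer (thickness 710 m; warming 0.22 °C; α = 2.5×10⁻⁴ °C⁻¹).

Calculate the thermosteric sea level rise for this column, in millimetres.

91.8 mm

160 × 0.97 × 3.4×10⁻⁴ = 0.052768 m
Layer 2: 710 × 0.22 × 2.5×10⁻⁴ = 0.03905 m
Δh = 0.052768 + 0.03905 = 0.091818 m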